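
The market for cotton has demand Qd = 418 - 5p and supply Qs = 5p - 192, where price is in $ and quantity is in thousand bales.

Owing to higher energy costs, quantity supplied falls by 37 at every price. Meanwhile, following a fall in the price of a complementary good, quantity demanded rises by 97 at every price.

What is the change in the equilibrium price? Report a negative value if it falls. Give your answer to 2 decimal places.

Initially, 418 - 5p = 5p - 192, so 610 = 10p and p = 61, Q = 113.
After the shift, demand is Qd = 515 - 5p and supply is Qs = 5p - 229.
Setting them equal: 515 - 5p = 5p - 229 → 744 = 10p, so p = 74.4 and Q = 143.
Δp = 74.4 − 61 = +13.40.

+13.40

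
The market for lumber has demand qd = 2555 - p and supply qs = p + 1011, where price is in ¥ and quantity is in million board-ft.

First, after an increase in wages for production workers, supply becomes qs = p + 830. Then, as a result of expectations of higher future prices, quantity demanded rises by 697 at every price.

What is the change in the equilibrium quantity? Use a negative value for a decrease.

+258

Before the shock: 2555 - p = p + 1011 ⇒ 1544 = 2p ⇒ p = 772, q = 1783.
After the shift, demand is qd = 3252 - p and supply is qs = p + 830.
Setting them equal: 3252 - p = p + 830 → 2422 = 2p, so p = 1211 and q = 2041.
Δq = 2041 − 1783 = +258.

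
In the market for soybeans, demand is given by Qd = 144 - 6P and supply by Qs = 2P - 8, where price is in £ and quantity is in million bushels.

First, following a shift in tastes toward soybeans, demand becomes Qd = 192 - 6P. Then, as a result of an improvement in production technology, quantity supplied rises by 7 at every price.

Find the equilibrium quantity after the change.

Before the shock: 144 - 6P = 2P - 8 ⇒ 152 = 8P ⇒ P = 19, Q = 30.
The shock moves the curves to Qd = 192 - 6P and Qs = 2P - 1.
New equilibrium: 192 - 6P = 2P - 1 ⇒ 193 = 8P ⇒ P = 24.125, Q = 47.25.

47.25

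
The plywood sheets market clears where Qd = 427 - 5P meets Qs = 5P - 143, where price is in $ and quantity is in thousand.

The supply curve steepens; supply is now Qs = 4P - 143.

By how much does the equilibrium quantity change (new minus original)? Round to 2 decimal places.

Solve the original market: 427 - 5P = 5P - 143, hence P = 57 and Q = 142.
The shock moves the curves to Qd = 427 - 5P and Qs = 4P - 143.
Setting them equal: 427 - 5P = 4P - 143 → 570 = 9P, so P = 190/3 ≈ 63.3333 and Q = 331/3 ≈ 110.3333.
ΔQ = 110.3333 − 142 = -31.67.

-31.67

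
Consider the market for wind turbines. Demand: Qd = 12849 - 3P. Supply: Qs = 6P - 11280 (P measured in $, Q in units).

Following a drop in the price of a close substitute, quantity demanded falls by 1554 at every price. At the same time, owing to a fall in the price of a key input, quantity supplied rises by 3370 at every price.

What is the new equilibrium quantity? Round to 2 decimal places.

Initially, 12849 - 3P = 6P - 11280, so 24129 = 9P and P = 2681, Q = 4806.
With the change applied: demand Qd = 11295 - 3P, supply Qs = 6P - 7910.
New equilibrium: 11295 - 3P = 6P - 7910 ⇒ 19205 = 9P ⇒ P = 19205/9 ≈ 2133.8889, Q = 14680/3 ≈ 4893.3333.

4893.33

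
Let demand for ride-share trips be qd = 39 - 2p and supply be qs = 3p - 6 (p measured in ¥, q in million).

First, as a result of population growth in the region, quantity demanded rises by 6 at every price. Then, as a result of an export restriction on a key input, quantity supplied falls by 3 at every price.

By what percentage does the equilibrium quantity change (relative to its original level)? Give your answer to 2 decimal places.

Before the shock: 39 - 2p = 3p - 6 ⇒ 45 = 5p ⇒ p = 9, q = 21.
With the change applied: demand qd = 45 - 2p, supply qs = 3p - 9.
Equate the new curves: 45 - 2p = 3p - 9, giving 54 = 5p, p = 10.8, q = 23.4.
%Δq = (23.4 − 21) / 21 × 100 = +11.43%.

+11.43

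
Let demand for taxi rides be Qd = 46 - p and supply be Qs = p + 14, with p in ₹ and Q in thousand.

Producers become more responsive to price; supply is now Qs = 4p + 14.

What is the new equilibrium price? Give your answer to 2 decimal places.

Before the shock: 46 - p = p + 14 ⇒ 32 = 2p ⇒ p = 16, Q = 30.
The shock moves the curves to Qd = 46 - p and Qs = 4p + 14.
New equilibrium: 46 - p = 4p + 14 ⇒ 32 = 5p ⇒ p = 6.4, Q = 39.6.

6.40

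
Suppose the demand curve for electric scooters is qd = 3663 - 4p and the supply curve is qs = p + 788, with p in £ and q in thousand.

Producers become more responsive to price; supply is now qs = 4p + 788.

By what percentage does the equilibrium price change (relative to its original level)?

Solve the original market: 3663 - 4p = p + 788, hence p = 575 and q = 1363.
After the shift, demand is qd = 3663 - 4p and supply is qs = 4p + 788.
Setting them equal: 3663 - 4p = 4p + 788 → 2875 = 8p, so p = 359.375 and q = 2225.5.
%Δp = (359.375 − 575) / 575 × 100 = -37.5%.

-37.5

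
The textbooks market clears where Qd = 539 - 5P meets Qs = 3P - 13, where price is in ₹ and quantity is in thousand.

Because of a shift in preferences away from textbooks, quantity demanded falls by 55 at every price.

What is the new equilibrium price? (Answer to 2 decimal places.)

Before the shock: 539 - 5P = 3P - 13 ⇒ 552 = 8P ⇒ P = 69, Q = 194.
The new curves are Qd = 484 - 5P (demand) and Qs = 3P - 13 (supply).
Clearing the new market: 484 - 5P = 3P - 13, so P = 62.125 and Q = 173.375.

62.13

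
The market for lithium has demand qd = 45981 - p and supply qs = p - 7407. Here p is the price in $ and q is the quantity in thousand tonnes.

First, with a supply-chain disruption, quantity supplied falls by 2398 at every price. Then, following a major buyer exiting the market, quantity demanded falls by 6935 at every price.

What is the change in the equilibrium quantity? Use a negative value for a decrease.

-4666.5

Initially, 45981 - p = p - 7407, so 53388 = 2p and p = 26694, q = 19287.
The new curves are qd = 39046 - p (demand) and qs = p - 9805 (supply).
New equilibrium: 39046 - p = p - 9805 ⇒ 48851 = 2p ⇒ p = 24425.5, q = 14620.5.
Δq = 14620.5 − 19287 = -4666.5.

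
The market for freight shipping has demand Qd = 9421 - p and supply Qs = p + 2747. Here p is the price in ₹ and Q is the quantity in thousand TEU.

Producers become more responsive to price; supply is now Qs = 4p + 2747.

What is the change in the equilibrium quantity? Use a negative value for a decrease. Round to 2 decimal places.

+2002.20

Before the shock: 9421 - p = p + 2747 ⇒ 6674 = 2p ⇒ p = 3337, Q = 6084.
After the shift, demand is Qd = 9421 - p and supply is Qs = 4p + 2747.
Setting them equal: 9421 - p = 4p + 2747 → 6674 = 5p, so p = 1334.8 and Q = 8086.2.
ΔQ = 8086.2 − 6084 = +2002.20.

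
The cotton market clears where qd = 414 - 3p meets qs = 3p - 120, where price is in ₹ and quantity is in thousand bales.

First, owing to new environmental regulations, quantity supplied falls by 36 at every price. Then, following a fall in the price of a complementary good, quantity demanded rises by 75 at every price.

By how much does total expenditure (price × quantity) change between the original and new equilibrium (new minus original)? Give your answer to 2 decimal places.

Before the shock: 414 - 3p = 3p - 120 ⇒ 534 = 6p ⇒ p = 89, q = 147.
The new curves are qd = 489 - 3p (demand) and qs = 3p - 156 (supply).
Equate the new curves: 489 - 3p = 3p - 156, giving 645 = 6p, p = 107.5, q = 166.5.
Expenditure moves from 89×147 = 13083 to 107.5×166.5 = 17898.75; change = +4815.75.

+4815.75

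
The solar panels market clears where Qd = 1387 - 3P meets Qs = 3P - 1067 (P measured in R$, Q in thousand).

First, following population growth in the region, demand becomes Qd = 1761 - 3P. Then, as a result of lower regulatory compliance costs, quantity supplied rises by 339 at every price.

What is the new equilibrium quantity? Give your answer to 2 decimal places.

516.50

Original equilibrium: 1387 - 3P = 3P - 1067 gives 2454 = 6P, so P = 409 and Q = 160.
With the change applied: demand Qd = 1761 - 3P, supply Qs = 3P - 728.
New equilibrium: 1761 - 3P = 3P - 728 ⇒ 2489 = 6P ⇒ P = 2489/6 ≈ 414.8333, Q = 516.5.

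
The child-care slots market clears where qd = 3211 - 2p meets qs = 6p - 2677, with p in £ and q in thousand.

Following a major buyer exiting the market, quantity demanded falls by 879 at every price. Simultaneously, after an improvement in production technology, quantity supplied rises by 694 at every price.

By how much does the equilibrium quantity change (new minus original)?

Original equilibrium: 3211 - 2p = 6p - 2677 gives 5888 = 8p, so p = 736 and q = 1739.
The shock moves the curves to qd = 2332 - 2p and qs = 6p - 1983.
Equate the new curves: 2332 - 2p = 6p - 1983, giving 4315 = 8p, p = 539.375, q = 1253.25.
Δq = 1253.25 − 1739 = -485.75.

-485.75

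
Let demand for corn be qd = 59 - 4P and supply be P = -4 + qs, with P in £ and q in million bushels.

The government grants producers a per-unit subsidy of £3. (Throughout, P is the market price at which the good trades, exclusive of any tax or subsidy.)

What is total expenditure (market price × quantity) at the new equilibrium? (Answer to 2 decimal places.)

Solve the original market: 59 - 4P = P + 4, hence P = 11 and q = 15.
Since sellers receive the price plus the subsidy, the effective supply curve becomes qs = P + 7.
Setting them equal: 59 - 4P = P + 7 → 52 = 5P, so P = 10.4 and q = 17.4.
New expenditure = 10.4 × 17.4 = 180.96.

180.96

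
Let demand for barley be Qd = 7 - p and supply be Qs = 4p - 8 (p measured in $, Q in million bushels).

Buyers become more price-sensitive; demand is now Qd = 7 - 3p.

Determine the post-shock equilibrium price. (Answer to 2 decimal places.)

2.14

Before the shock: 7 - p = 4p - 8 ⇒ 15 = 5p ⇒ p = 3, Q = 4.
The shock moves the curves to Qd = 7 - 3p and Qs = 4p - 8.
Setting them equal: 7 - 3p = 4p - 8 → 15 = 7p, so p = 15/7 ≈ 2.1429 and Q = 4/7 ≈ 0.5714.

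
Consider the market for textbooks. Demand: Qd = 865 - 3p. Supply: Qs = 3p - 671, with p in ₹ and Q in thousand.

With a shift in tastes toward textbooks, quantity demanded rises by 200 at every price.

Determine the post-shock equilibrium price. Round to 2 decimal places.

289.33

Initially, 865 - 3p = 3p - 671, so 1536 = 6p and p = 256, Q = 97.
With the change applied: demand Qd = 1065 - 3p, supply Qs = 3p - 671.
Setting them equal: 1065 - 3p = 3p - 671 → 1736 = 6p, so p = 868/3 ≈ 289.3333 and Q = 197.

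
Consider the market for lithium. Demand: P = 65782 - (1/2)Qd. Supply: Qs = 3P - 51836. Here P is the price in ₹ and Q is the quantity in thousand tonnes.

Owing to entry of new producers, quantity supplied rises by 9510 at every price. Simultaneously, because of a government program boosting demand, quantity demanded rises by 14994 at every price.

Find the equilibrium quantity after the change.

Original equilibrium: 131564 - 2P = 3P - 51836 gives 183400 = 5P, so P = 36680 and Q = 58204.
The new curves are Qd = 146558 - 2P (demand) and Qs = 3P - 42326 (supply).
Clearing the new market: 146558 - 2P = 3P - 42326, so P = 37776.8 and Q = 71004.4.

71004.4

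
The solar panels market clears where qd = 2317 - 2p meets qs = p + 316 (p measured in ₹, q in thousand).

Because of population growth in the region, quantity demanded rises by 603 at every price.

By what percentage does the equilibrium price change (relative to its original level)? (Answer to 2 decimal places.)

+30.13

Original equilibrium: 2317 - 2p = p + 316 gives 2001 = 3p, so p = 667 and q = 983.
With the change applied: demand qd = 2920 - 2p, supply qs = p + 316.
Equate the new curves: 2920 - 2p = p + 316, giving 2604 = 3p, p = 868, q = 1184.
%Δp = (868 − 667) / 667 × 100 = +30.13%.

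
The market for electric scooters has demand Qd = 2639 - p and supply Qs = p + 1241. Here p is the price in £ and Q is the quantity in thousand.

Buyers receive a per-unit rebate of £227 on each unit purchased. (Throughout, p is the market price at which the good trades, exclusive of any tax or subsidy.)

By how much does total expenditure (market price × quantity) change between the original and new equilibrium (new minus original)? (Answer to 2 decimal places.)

+312408.75

Original equilibrium: 2639 - p = p + 1241 gives 1398 = 2p, so p = 699 and Q = 1940.
Since buyers' out-of-pocket price is the market price minus the rebate, the effective demand curve becomes Qd = 2866 - p.
Setting them equal: 2866 - p = p + 1241 → 1625 = 2p, so p = 812.5 and Q = 2053.5.
Expenditure moves from 699×1940 = 1356060 to 812.5×2053.5 = 1668468.75; change = +312408.75.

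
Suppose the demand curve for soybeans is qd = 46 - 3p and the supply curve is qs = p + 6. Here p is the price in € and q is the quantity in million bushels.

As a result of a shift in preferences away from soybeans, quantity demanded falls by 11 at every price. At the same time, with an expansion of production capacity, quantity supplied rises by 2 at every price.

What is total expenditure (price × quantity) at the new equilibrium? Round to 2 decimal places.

Initially, 46 - 3p = p + 6, so 40 = 4p and p = 10, q = 16.
The shock moves the curves to qd = 35 - 3p and qs = p + 8.
Setting them equal: 35 - 3p = p + 8 → 27 = 4p, so p = 6.75 and q = 14.75.
New expenditure = 6.75 × 14.75 = 99.56.

99.56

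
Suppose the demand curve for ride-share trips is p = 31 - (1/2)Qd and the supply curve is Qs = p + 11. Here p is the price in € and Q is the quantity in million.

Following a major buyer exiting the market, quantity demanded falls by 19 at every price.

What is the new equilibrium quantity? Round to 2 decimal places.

21.67

Original equilibrium: 62 - 2p = p + 11 gives 51 = 3p, so p = 17 and Q = 28.
The new curves are Qd = 43 - 2p (demand) and Qs = p + 11 (supply).
Setting them equal: 43 - 2p = p + 11 → 32 = 3p, so p = 32/3 ≈ 10.6667 and Q = 65/3 ≈ 21.6667.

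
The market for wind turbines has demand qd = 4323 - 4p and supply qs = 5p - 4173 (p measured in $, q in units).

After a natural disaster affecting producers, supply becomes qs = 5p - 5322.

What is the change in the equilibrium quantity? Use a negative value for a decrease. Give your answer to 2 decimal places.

Initially, 4323 - 4p = 5p - 4173, so 8496 = 9p and p = 944, q = 547.
The shock moves the curves to qd = 4323 - 4p and qs = 5p - 5322.
Equate the new curves: 4323 - 4p = 5p - 5322, giving 9645 = 9p, p = 3215/3 ≈ 1071.6667, q = 109/3 ≈ 36.3333.
Δq = 36.3333 − 547 = -510.67.

-510.67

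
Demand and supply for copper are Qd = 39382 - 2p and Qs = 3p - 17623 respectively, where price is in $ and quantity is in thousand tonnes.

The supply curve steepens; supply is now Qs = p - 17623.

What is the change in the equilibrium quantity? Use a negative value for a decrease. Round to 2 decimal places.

-15201.33

Initially, 39382 - 2p = 3p - 17623, so 57005 = 5p and p = 11401, Q = 16580.
The new curves are Qd = 39382 - 2p (demand) and Qs = p - 17623 (supply).
New equilibrium: 39382 - 2p = p - 17623 ⇒ 57005 = 3p ⇒ p = 57005/3 ≈ 19001.6667, Q = 4136/3 ≈ 1378.6667.
ΔQ = 1378.6667 − 16580 = -15201.33.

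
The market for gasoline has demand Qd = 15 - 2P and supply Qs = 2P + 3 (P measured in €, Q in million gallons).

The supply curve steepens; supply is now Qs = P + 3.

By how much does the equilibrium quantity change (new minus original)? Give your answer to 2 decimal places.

-2.00

Initially, 15 - 2P = 2P + 3, so 12 = 4P and P = 3, Q = 9.
The new curves are Qd = 15 - 2P (demand) and Qs = P + 3 (supply).
New equilibrium: 15 - 2P = P + 3 ⇒ 12 = 3P ⇒ P = 4, Q = 7.
ΔQ = 7 − 9 = -2.00.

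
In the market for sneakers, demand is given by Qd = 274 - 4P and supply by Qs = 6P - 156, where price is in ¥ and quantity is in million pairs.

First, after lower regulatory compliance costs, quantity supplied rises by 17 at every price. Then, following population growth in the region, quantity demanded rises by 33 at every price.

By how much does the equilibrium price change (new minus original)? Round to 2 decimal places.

+1.60

Initially, 274 - 4P = 6P - 156, so 430 = 10P and P = 43, Q = 102.
After the shift, demand is Qd = 307 - 4P and supply is Qs = 6P - 139.
Equate the new curves: 307 - 4P = 6P - 139, giving 446 = 10P, P = 44.6, Q = 128.6.
ΔP = 44.6 − 43 = +1.60.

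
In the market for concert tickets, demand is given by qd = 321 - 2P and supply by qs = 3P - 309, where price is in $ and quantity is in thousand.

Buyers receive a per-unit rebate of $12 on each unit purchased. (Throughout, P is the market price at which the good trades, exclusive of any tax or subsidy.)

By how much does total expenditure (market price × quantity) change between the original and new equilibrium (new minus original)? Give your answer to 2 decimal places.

Initially, 321 - 2P = 3P - 309, so 630 = 5P and P = 126, q = 69.
Since buyers' out-of-pocket price is the market price minus the rebate, the effective demand curve becomes qd = 345 - 2P.
Setting them equal: 345 - 2P = 3P - 309 → 654 = 5P, so P = 130.8 and q = 83.4.
Expenditure moves from 126×69 = 8694 to 130.8×83.4 = 10908.72; change = +2214.72.

+2214.72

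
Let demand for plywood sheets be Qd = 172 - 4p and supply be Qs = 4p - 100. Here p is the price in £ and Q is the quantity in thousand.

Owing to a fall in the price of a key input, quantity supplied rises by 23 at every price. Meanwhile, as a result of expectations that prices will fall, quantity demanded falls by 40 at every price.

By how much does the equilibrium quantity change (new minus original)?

-8.5

Before the shock: 172 - 4p = 4p - 100 ⇒ 272 = 8p ⇒ p = 34, Q = 36.
After the shift, demand is Qd = 132 - 4p and supply is Qs = 4p - 77.
New equilibrium: 132 - 4p = 4p - 77 ⇒ 209 = 8p ⇒ p = 26.125, Q = 27.5.
ΔQ = 27.5 − 36 = -8.5.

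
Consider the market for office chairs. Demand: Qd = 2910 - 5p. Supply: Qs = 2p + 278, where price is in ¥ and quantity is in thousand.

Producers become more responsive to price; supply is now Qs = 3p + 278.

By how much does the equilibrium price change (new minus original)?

-47

Original equilibrium: 2910 - 5p = 2p + 278 gives 2632 = 7p, so p = 376 and Q = 1030.
With the change applied: demand Qd = 2910 - 5p, supply Qs = 3p + 278.
Equate the new curves: 2910 - 5p = 3p + 278, giving 2632 = 8p, p = 329, Q = 1265.
Δp = 329 − 376 = -47.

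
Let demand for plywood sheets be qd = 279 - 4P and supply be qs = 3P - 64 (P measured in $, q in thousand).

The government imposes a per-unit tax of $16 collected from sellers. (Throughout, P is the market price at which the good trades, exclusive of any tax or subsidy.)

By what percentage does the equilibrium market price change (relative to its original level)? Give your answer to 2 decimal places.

Before the shock: 279 - 4P = 3P - 64 ⇒ 343 = 7P ⇒ P = 49, q = 83.
Since sellers keep the price net of the tax, the effective supply curve becomes qs = 3P - 112.
New equilibrium: 279 - 4P = 3P - 112 ⇒ 391 = 7P ⇒ P = 391/7 ≈ 55.8571, q = 389/7 ≈ 55.5714.
%ΔP = (55.8571 − 49) / 49 × 100 = +13.99%.

+13.99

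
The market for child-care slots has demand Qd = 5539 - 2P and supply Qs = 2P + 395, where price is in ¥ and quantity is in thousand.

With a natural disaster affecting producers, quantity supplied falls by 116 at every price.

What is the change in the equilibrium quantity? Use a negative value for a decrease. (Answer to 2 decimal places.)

-58.00

Before the shock: 5539 - 2P = 2P + 395 ⇒ 5144 = 4P ⇒ P = 1286, Q = 2967.
After the shift, demand is Qd = 5539 - 2P and supply is Qs = 2P + 279.
Setting them equal: 5539 - 2P = 2P + 279 → 5260 = 4P, so P = 1315 and Q = 2909.
ΔQ = 2909 − 2967 = -58.00.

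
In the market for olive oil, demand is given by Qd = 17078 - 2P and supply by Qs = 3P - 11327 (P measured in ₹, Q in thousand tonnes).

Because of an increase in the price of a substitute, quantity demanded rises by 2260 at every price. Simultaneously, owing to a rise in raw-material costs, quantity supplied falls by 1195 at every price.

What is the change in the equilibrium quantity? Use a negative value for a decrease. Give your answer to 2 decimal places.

+878.00

Original equilibrium: 17078 - 2P = 3P - 11327 gives 28405 = 5P, so P = 5681 and Q = 5716.
The shock moves the curves to Qd = 19338 - 2P and Qs = 3P - 12522.
New equilibrium: 19338 - 2P = 3P - 12522 ⇒ 31860 = 5P ⇒ P = 6372, Q = 6594.
ΔQ = 6594 − 5716 = +878.00.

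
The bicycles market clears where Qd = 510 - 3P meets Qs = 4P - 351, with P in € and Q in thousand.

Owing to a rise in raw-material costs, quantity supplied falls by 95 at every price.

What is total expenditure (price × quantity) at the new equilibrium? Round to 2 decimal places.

Original equilibrium: 510 - 3P = 4P - 351 gives 861 = 7P, so P = 123 and Q = 141.
After the shift, demand is Qd = 510 - 3P and supply is Qs = 4P - 446.
New equilibrium: 510 - 3P = 4P - 446 ⇒ 956 = 7P ⇒ P = 956/7 ≈ 136.5714, Q = 702/7 ≈ 100.2857.
New expenditure = 136.5714 × 100.2857 = 13696.16.

13696.16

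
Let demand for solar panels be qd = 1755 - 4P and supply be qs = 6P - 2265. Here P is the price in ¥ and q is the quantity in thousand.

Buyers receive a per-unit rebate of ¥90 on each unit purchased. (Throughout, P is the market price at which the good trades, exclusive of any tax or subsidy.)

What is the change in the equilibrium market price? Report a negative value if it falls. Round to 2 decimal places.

Solve the original market: 1755 - 4P = 6P - 2265, hence P = 402 and q = 147.
Since buyers' out-of-pocket price is the market price minus the rebate, the effective demand curve becomes qd = 2115 - 4P.
Clearing the new market: 2115 - 4P = 6P - 2265, so P = 438 and q = 363.
ΔP = 438 − 402 = +36.00.

+36.00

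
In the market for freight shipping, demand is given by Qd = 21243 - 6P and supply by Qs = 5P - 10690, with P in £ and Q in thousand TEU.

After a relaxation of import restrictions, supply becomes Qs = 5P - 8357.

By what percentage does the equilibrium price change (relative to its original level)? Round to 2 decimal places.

Initially, 21243 - 6P = 5P - 10690, so 31933 = 11P and P = 2903, Q = 3825.
The new curves are Qd = 21243 - 6P (demand) and Qs = 5P - 8357 (supply).
Clearing the new market: 21243 - 6P = 5P - 8357, so P = 29600/11 ≈ 2690.9091 and Q = 56073/11 ≈ 5097.5455.
%ΔP = (2690.9091 − 2903) / 2903 × 100 = -7.31%.

-7.31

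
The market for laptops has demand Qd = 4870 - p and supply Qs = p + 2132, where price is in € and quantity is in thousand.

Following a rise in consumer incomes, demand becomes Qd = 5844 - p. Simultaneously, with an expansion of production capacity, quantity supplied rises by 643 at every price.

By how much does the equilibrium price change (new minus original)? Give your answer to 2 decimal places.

+165.50

Original equilibrium: 4870 - p = p + 2132 gives 2738 = 2p, so p = 1369 and Q = 3501.
The shock moves the curves to Qd = 5844 - p and Qs = p + 2775.
New equilibrium: 5844 - p = p + 2775 ⇒ 3069 = 2p ⇒ p = 1534.5, Q = 4309.5.
Δp = 1534.5 − 1369 = +165.50.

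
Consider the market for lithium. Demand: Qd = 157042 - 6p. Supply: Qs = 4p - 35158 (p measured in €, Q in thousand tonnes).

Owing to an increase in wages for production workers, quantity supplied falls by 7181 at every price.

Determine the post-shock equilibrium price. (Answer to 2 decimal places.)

19938.10

Original equilibrium: 157042 - 6p = 4p - 35158 gives 192200 = 10p, so p = 19220 and Q = 41722.
The new curves are Qd = 157042 - 6p (demand) and Qs = 4p - 42339 (supply).
Equate the new curves: 157042 - 6p = 4p - 42339, giving 199381 = 10p, p = 19938.1, Q = 37413.4.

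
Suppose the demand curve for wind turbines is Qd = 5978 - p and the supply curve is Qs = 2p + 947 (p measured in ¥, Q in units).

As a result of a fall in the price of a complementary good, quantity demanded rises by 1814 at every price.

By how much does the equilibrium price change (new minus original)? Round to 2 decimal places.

+604.67

Solve the original market: 5978 - p = 2p + 947, hence p = 1677 and Q = 4301.
With the change applied: demand Qd = 7792 - p, supply Qs = 2p + 947.
Equate the new curves: 7792 - p = 2p + 947, giving 6845 = 3p, p = 6845/3 ≈ 2281.6667, Q = 16531/3 ≈ 5510.3333.
Δp = 2281.6667 − 1677 = +604.67.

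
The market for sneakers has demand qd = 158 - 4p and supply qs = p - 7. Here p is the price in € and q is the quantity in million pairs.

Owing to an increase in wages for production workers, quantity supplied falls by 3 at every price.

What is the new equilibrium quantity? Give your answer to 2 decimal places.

Solve the original market: 158 - 4p = p - 7, hence p = 33 and q = 26.
After the shift, demand is qd = 158 - 4p and supply is qs = p - 10.
Equate the new curves: 158 - 4p = p - 10, giving 168 = 5p, p = 33.6, q = 23.6.

23.60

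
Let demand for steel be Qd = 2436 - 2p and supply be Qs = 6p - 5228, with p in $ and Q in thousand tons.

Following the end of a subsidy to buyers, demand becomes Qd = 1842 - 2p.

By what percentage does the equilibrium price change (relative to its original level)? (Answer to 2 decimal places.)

-7.75

Solve the original market: 2436 - 2p = 6p - 5228, hence p = 958 and Q = 520.
The new curves are Qd = 1842 - 2p (demand) and Qs = 6p - 5228 (supply).
Equate the new curves: 1842 - 2p = 6p - 5228, giving 7070 = 8p, p = 883.75, Q = 74.5.
%Δp = (883.75 − 958) / 958 × 100 = -7.75%.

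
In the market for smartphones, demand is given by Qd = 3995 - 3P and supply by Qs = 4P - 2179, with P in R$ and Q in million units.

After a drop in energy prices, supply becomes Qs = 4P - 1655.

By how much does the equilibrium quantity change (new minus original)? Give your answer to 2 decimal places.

+224.57

Initially, 3995 - 3P = 4P - 2179, so 6174 = 7P and P = 882, Q = 1349.
After the shift, demand is Qd = 3995 - 3P and supply is Qs = 4P - 1655.
Clearing the new market: 3995 - 3P = 4P - 1655, so P = 5650/7 ≈ 807.1429 and Q = 11015/7 ≈ 1573.5714.
ΔQ = 1573.5714 − 1349 = +224.57.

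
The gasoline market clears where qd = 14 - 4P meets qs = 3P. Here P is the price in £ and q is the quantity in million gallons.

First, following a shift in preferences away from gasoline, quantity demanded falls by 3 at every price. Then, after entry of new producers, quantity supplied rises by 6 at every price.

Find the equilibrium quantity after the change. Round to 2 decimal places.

8.14

Initially, 14 - 4P = 3P, so 14 = 7P and P = 2, q = 6.
After the shift, demand is qd = 11 - 4P and supply is qs = 3P + 6.
Clearing the new market: 11 - 4P = 3P + 6, so P = 5/7 ≈ 0.7143 and q = 57/7 ≈ 8.1429.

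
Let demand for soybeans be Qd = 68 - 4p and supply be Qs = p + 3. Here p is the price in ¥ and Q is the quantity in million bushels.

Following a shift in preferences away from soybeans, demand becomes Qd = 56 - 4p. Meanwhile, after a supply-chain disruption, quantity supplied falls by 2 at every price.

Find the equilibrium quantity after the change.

12

Solve the original market: 68 - 4p = p + 3, hence p = 13 and Q = 16.
With the change applied: demand Qd = 56 - 4p, supply Qs = p + 1.
Clearing the new market: 56 - 4p = p + 1, so p = 11 and Q = 12.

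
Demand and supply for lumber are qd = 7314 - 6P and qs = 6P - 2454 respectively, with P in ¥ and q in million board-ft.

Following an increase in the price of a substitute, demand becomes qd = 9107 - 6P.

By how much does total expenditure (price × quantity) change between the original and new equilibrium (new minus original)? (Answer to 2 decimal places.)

Before the shock: 7314 - 6P = 6P - 2454 ⇒ 9768 = 12P ⇒ P = 814, q = 2430.
The new curves are qd = 9107 - 6P (demand) and qs = 6P - 2454 (supply).
Setting them equal: 9107 - 6P = 6P - 2454 → 11561 = 12P, so P = 11561/12 ≈ 963.4167 and q = 3326.5.
Expenditure moves from 814×2430 = 1978020 to 963.4167×3326.5 = 3204805.5417; change = +1226785.54.

+1226785.54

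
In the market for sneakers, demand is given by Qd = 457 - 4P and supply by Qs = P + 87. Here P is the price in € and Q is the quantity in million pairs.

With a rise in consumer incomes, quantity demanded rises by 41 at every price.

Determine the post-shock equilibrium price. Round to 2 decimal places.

Initially, 457 - 4P = P + 87, so 370 = 5P and P = 74, Q = 161.
The new curves are Qd = 498 - 4P (demand) and Qs = P + 87 (supply).
Equate the new curves: 498 - 4P = P + 87, giving 411 = 5P, P = 82.2, Q = 169.2.

82.20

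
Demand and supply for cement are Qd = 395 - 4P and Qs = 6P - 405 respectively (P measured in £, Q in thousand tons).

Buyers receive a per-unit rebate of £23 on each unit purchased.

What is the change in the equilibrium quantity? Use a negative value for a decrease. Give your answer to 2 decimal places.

+55.20

Initially, 395 - 4P = 6P - 405, so 800 = 10P and P = 80, Q = 75.
Since buyers' out-of-pocket price is the market price minus the rebate, the effective demand curve becomes Qd = 487 - 4P.
Setting them equal: 487 - 4P = 6P - 405 → 892 = 10P, so P = 89.2 and Q = 130.2.
ΔQ = 130.2 − 75 = +55.20.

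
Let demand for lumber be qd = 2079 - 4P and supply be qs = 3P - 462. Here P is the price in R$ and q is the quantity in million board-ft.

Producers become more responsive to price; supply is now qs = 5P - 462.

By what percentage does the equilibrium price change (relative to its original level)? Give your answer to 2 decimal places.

Before the shock: 2079 - 4P = 3P - 462 ⇒ 2541 = 7P ⇒ P = 363, q = 627.
With the change applied: demand qd = 2079 - 4P, supply qs = 5P - 462.
New equilibrium: 2079 - 4P = 5P - 462 ⇒ 2541 = 9P ⇒ P = 847/3 ≈ 282.3333, q = 2849/3 ≈ 949.6667.
%ΔP = (282.3333 − 363) / 363 × 100 = -22.22%.

-22.22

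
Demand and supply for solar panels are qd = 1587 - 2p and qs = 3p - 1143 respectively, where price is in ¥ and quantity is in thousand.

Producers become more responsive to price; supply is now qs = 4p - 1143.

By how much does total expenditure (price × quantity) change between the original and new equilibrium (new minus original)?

+37765

Original equilibrium: 1587 - 2p = 3p - 1143 gives 2730 = 5p, so p = 546 and q = 495.
After the shift, demand is qd = 1587 - 2p and supply is qs = 4p - 1143.
Equate the new curves: 1587 - 2p = 4p - 1143, giving 2730 = 6p, p = 455, q = 677.
Expenditure moves from 546×495 = 270270 to 455×677 = 308035; change = +37765.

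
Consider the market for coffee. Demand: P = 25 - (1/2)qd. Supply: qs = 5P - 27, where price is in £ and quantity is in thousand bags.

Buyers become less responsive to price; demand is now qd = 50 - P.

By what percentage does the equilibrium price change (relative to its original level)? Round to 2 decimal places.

+16.67

Solve the original market: 50 - 2P = 5P - 27, hence P = 11 and q = 28.
After the shift, demand is qd = 50 - P and supply is qs = 5P - 27.
Equate the new curves: 50 - P = 5P - 27, giving 77 = 6P, P = 77/6 ≈ 12.8333, q = 223/6 ≈ 37.1667.
%ΔP = (12.8333 − 11) / 11 × 100 = +16.67%.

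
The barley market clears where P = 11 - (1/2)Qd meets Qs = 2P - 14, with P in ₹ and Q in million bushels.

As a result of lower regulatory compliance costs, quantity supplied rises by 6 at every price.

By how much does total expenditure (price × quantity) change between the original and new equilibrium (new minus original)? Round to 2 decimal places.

+16.50

Initially, 22 - 2P = 2P - 14, so 36 = 4P and P = 9, Q = 4.
With the change applied: demand Qd = 22 - 2P, supply Qs = 2P - 8.
Equate the new curves: 22 - 2P = 2P - 8, giving 30 = 4P, P = 7.5, Q = 7.
Expenditure moves from 9×4 = 36 to 7.5×7 = 52.5; change = +16.50.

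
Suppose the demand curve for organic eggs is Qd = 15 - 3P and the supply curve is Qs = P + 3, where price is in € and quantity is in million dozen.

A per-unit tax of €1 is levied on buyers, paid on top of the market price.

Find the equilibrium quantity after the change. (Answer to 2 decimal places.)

Before the shock: 15 - 3P = P + 3 ⇒ 12 = 4P ⇒ P = 3, Q = 6.
Since buyers pay the price plus the tax, the effective demand curve becomes Qd = 12 - 3P.
Clearing the new market: 12 - 3P = P + 3, so P = 2.25 and Q = 5.25.

5.25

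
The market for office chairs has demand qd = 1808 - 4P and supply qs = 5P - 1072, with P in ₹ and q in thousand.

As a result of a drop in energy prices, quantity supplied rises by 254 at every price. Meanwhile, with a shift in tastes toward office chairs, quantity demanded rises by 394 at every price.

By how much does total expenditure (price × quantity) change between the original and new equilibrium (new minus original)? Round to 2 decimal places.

Original equilibrium: 1808 - 4P = 5P - 1072 gives 2880 = 9P, so P = 320 and q = 528.
After the shift, demand is qd = 2202 - 4P and supply is qs = 5P - 818.
Setting them equal: 2202 - 4P = 5P - 818 → 3020 = 9P, so P = 3020/9 ≈ 335.5556 and q = 7738/9 ≈ 859.7778.
Expenditure moves from 320×528 = 168960 to 335.5556×859.7778 = 288503.2099; change = +119543.21.

+119543.21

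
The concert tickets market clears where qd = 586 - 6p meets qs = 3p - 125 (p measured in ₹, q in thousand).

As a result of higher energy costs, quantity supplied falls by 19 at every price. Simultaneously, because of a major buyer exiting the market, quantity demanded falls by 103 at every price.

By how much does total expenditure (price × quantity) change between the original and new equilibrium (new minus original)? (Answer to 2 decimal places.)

Original equilibrium: 586 - 6p = 3p - 125 gives 711 = 9p, so p = 79 and q = 112.
The shock moves the curves to qd = 483 - 6p and qs = 3p - 144.
Clearing the new market: 483 - 6p = 3p - 144, so p = 209/3 ≈ 69.6667 and q = 65.
Expenditure moves from 79×112 = 8848 to 69.6667×65 = 4528.3333; change = -4319.67.

-4319.67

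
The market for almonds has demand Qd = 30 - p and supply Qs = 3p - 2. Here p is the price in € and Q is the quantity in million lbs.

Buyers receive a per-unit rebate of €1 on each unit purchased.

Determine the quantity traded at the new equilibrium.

22.75

Initially, 30 - p = 3p - 2, so 32 = 4p and p = 8, Q = 22.
Since buyers' out-of-pocket price is the market price minus the rebate, the effective demand curve becomes Qd = 31 - p.
New equilibrium: 31 - p = 3p - 2 ⇒ 33 = 4p ⇒ p = 8.25, Q = 22.75.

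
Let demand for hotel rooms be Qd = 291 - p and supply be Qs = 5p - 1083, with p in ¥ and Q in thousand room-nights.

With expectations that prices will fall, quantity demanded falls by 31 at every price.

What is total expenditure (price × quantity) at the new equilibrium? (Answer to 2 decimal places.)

8095.31

Original equilibrium: 291 - p = 5p - 1083 gives 1374 = 6p, so p = 229 and Q = 62.
With the change applied: demand Qd = 260 - p, supply Qs = 5p - 1083.
Clearing the new market: 260 - p = 5p - 1083, so p = 1343/6 ≈ 223.8333 and Q = 217/6 ≈ 36.1667.
New expenditure = 223.8333 × 36.1667 = 8095.31.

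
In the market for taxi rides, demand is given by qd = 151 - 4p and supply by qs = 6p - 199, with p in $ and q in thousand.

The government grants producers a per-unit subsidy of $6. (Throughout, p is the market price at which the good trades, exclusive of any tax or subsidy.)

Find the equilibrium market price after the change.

31.4

Original equilibrium: 151 - 4p = 6p - 199 gives 350 = 10p, so p = 35 and q = 11.
Since sellers receive the price plus the subsidy, the effective supply curve becomes qs = 6p - 163.
Setting them equal: 151 - 4p = 6p - 163 → 314 = 10p, so p = 31.4 and q = 25.4.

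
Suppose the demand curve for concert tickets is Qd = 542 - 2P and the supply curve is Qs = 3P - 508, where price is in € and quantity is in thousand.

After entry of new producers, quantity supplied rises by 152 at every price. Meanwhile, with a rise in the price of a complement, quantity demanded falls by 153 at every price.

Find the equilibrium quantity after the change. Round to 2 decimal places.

Initially, 542 - 2P = 3P - 508, so 1050 = 5P and P = 210, Q = 122.
The shock moves the curves to Qd = 389 - 2P and Qs = 3P - 356.
Equate the new curves: 389 - 2P = 3P - 356, giving 745 = 5P, P = 149, Q = 91.

91.00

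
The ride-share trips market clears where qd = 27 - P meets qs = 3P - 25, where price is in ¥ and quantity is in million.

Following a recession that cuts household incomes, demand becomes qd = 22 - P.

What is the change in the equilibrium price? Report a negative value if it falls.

-1.25

Before the shock: 27 - P = 3P - 25 ⇒ 52 = 4P ⇒ P = 13, q = 14.
The new curves are qd = 22 - P (demand) and qs = 3P - 25 (supply).
Clearing the new market: 22 - P = 3P - 25, so P = 11.75 and q = 10.25.
ΔP = 11.75 − 13 = -1.25.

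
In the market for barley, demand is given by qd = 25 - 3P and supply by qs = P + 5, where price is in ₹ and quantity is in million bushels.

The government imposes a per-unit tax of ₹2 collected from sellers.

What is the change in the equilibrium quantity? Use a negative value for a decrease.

Initially, 25 - 3P = P + 5, so 20 = 4P and P = 5, q = 10.
Since sellers keep the price net of the tax, the effective supply curve becomes qs = P + 3.
New equilibrium: 25 - 3P = P + 3 ⇒ 22 = 4P ⇒ P = 5.5, q = 8.5.
Δq = 8.5 − 10 = -1.5.

-1.5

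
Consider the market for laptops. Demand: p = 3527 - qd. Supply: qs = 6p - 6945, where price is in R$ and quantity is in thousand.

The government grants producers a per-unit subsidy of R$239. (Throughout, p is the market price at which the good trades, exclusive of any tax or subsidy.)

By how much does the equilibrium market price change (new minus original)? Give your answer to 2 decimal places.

-204.86

Before the shock: 3527 - p = 6p - 6945 ⇒ 10472 = 7p ⇒ p = 1496, q = 2031.
Since sellers receive the price plus the subsidy, the effective supply curve becomes qs = 6p - 5511.
New equilibrium: 3527 - p = 6p - 5511 ⇒ 9038 = 7p ⇒ p = 9038/7 ≈ 1291.1429, q = 15651/7 ≈ 2235.8571.
Δp = 1291.1429 − 1496 = -204.86.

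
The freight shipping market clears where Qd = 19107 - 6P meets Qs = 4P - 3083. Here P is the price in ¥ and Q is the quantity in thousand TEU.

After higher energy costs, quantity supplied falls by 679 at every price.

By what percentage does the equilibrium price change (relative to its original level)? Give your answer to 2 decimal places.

+3.06

Before the shock: 19107 - 6P = 4P - 3083 ⇒ 22190 = 10P ⇒ P = 2219, Q = 5793.
With the change applied: demand Qd = 19107 - 6P, supply Qs = 4P - 3762.
New equilibrium: 19107 - 6P = 4P - 3762 ⇒ 22869 = 10P ⇒ P = 2286.9, Q = 5385.6.
%ΔP = (2286.9 − 2219) / 2219 × 100 = +3.06%.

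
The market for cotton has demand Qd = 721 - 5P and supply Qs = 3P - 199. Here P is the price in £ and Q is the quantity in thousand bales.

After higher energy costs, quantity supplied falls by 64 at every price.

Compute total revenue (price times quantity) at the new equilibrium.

13038

Before the shock: 721 - 5P = 3P - 199 ⇒ 920 = 8P ⇒ P = 115, Q = 146.
With the change applied: demand Qd = 721 - 5P, supply Qs = 3P - 263.
Clearing the new market: 721 - 5P = 3P - 263, so P = 123 and Q = 106.
New expenditure = 123 × 106 = 13038.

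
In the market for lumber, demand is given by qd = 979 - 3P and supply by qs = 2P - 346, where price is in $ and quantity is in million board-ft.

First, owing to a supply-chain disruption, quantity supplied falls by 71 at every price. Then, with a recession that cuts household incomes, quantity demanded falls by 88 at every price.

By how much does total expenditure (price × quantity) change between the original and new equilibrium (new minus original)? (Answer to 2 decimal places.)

-20978.08

Solve the original market: 979 - 3P = 2P - 346, hence P = 265 and q = 184.
The shock moves the curves to qd = 891 - 3P and qs = 2P - 417.
Clearing the new market: 891 - 3P = 2P - 417, so P = 261.6 and q = 106.2.
Expenditure moves from 265×184 = 48760 to 261.6×106.2 = 27781.92; change = -20978.08.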